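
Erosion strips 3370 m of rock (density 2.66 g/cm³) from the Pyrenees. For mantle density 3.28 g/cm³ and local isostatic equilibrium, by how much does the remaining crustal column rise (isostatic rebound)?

2730 m

Unloading: uplift u = e ρ_c/ρ_m = 3370 m × 2.66/3.28 = 2730 m.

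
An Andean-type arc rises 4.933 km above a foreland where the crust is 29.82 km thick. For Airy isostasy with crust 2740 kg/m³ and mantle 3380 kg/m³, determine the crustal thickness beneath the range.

55.9 km

Root depth r = h ρ_c / (ρ_m − ρ_c) = 4.933 km × 2740 / 640 = 21.12 km.
Total thickness = T + h + r = 29.82 km + 4.933 km + 21.12 km = 55.9 km.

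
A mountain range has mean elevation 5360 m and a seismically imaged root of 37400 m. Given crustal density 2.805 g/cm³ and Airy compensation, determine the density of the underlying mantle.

3.21 g/cm³

Airy balance: ρ_c h = (ρ_m − ρ_c) r → ρ_m = ρ_c (1 + h/r).
ρ_m = 2.805 × (1 + 5360 m/37400 m) = 3.21 g/cm³.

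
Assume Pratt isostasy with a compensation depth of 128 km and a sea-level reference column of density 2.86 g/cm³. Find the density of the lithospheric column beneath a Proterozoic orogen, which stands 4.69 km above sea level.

Pratt balance: ρ_ref D = ρ (D + h).
ρ = ρ_ref D/(D + h) = 2.86 × 128 km/(128 km + 4.69 km) = 2.76 g/cm³.

2.76 g/cm³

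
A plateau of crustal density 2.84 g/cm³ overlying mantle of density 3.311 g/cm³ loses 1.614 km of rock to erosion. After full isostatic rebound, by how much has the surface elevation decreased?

Rebound u = e ρ_c/ρ_m = 1.614 km × 2.84/3.311 = 1.384 km.
Net surface drop = e − u = 1.614 km − 1.384 km = e (ρ_m − ρ_c)/ρ_m = 0.23 km.

0.23 km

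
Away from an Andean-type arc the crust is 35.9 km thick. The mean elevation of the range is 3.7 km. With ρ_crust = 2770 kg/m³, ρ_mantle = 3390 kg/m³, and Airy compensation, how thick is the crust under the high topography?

56.1 km

Root depth r = h ρ_c / (ρ_m − ρ_c) = 3.7 km × 2770 / 620 = 16.53 km.
Total thickness = T + h + r = 35.9 km + 3.7 km + 16.53 km = 56.1 km.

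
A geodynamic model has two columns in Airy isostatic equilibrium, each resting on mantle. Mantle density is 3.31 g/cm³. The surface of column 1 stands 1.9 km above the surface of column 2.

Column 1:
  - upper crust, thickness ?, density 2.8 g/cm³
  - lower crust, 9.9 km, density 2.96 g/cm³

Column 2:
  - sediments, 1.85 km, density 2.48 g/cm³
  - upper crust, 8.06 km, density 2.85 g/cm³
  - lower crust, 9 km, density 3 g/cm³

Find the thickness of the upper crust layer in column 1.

21.3 km

Take the compensation level at the base of the deeper column (depth z_c below the surface of column 1) and equate Σ ρ_i t_i down to z_c; mantle fills any gap and the z_c terms cancel.
Column 1: x×2.8 + 9.9×2.96 + (z_c − 9.9 − x)×3.31
Column 2: 1.9×0 + 1.85×2.48 + 8.06×2.85 + 9×3 + (z_c − 1.9 − 18.91)×3.31
The z_c×3.31 term appears on both sides and cancels. Collect the known terms of each column as K = Σ(ρt)_known − 3.31 × (depth of known layers): K_1 = 29.304 − 3.31×9.9 = −3.465; K_2 = 54.559 − 3.31×(1.9 + 18.91) = −14.3221.
Balance: K_1 − x×(3.31 − 2.8) = K_2, so x = (K_1 − K_2)/(3.31 − 2.8) = 10.8571/0.51 = 21.3 km.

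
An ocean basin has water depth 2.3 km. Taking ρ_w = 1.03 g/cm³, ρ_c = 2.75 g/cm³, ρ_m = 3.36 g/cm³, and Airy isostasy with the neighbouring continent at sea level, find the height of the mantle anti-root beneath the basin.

6.49 km

For local isostatic compensation: replacing crust with seawater at the top is compensated by replacing crust with mantle at the base: d (ρ_c − ρ_w) = a (ρ_m − ρ_c).
a = d (ρ_c − ρ_w)/(ρ_m − ρ_c) = 2.3 km × 1.72/0.61 = 6.49 km.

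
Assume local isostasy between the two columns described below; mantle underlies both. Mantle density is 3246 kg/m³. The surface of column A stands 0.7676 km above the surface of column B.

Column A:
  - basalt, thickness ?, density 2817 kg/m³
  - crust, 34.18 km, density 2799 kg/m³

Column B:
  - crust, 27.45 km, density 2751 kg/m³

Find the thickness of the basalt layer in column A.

Take the compensation level at the base of the deeper column (depth z_c below the surface of column A) and equate Σ ρ_i t_i down to z_c; mantle fills any gap and the z_c terms cancel.
Column A: x×2817 + 34.18×2799 + (z_c − 34.18 − x)×3246
Column B: 0.7676×0 + 27.45×2751 + (z_c − 0.7676 − 27.45)×3246
The z_c×3246 term appears on both sides and cancels. Collect the known terms of each column as K = Σ(ρt)_known − 3246 × (depth of known layers): K_A = 95669.82 − 3246×34.18 = −15278.46; K_B = 75514.95 − 3246×(0.7676 + 27.45) = −16079.3796.
Balance: K_A − x×(3246 − 2817) = K_B, so x = (K_A − K_B)/(3246 − 2817) = 800.92/429 = 1.87 km.

1.87 km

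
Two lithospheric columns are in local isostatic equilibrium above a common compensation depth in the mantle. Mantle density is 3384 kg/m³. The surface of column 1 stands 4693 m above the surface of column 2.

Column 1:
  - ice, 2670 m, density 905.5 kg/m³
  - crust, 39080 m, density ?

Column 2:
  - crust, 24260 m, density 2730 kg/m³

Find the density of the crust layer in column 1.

2740 kg/m³

Take the compensation level at the base of the deeper column (depth z_c below the surface of column 1) and equate Σ ρ_i t_i down to z_c; mantle fills any gap and the z_c terms cancel.
Column 1: 2670×905.5 + 39080×ρ + (z_c − 41750)×3384
Column 2: 4693×0 + 24260×2730 + (z_c − 4693 − 24260)×3384
The z_c×3384 term appears on both sides and cancels. Collect the known terms of each column as K = Σ(ρt)_known − 3384 × (depth of known layers): K_1 = 2417685 − 3384×41750 = −138864315; K_2 = 66229800 − 3384×(4693 + 24260) = −31747152.
Balance: K_1 + 39080×ρ = K_2, so ρ = (K_2 − K_1)/39080 = 107117000/39080 = 2740 kg/m³.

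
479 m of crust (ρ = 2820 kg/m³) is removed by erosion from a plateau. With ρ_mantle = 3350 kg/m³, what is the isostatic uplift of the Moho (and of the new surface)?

Unloading: uplift u = e ρ_c/ρ_m = 479 m × 2820/3350 = 403 m.

403 m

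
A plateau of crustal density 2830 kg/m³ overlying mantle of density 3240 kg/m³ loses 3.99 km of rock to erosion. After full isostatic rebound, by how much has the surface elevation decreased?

Rebound u = e ρ_c/ρ_m = 3.99 km × 2830/3240 = 3.485 km.
Net surface drop = e − u = 3.99 km − 3.485 km = e (ρ_m − ρ_c)/ρ_m = 0.505 km.

0.505 km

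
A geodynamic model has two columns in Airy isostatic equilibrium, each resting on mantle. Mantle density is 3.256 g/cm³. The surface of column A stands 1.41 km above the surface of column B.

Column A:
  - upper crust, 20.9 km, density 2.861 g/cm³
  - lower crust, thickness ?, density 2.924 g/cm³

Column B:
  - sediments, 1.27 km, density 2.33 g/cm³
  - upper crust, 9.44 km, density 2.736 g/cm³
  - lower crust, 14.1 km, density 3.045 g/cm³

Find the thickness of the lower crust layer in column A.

Take the compensation level at the base of the deeper column (depth z_c below the surface of column A) and equate Σ ρ_i t_i down to z_c; mantle fills any gap and the z_c terms cancel.
Column A: 20.9×2.861 + x×2.924 + (z_c − 20.9 − x)×3.256
Column B: 1.41×0 + 1.27×2.33 + 9.44×2.736 + 14.1×3.045 + (z_c − 1.41 − 24.81)×3.256
The z_c×3.256 term appears on both sides and cancels. Collect the known terms of each column as K = Σ(ρt)_known − 3.256 × (depth of known layers): K_A = 59.7949 − 3.256×20.9 = −8.2555; K_B = 71.72144 − 3.256×(1.41 + 24.81) = −13.65088.
Balance: K_A − x×(3.256 − 2.924) = K_B, so x = (K_A − K_B)/(3.256 − 2.924) = 5.39538/0.332 = 16.3 km.

16.3 km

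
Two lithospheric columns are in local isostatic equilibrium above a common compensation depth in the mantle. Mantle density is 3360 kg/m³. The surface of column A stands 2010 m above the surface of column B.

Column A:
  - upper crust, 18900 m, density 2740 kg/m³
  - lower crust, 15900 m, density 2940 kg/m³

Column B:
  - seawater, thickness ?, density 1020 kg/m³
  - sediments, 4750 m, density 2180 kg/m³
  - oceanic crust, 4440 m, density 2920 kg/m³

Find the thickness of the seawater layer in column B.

Take the compensation level at the base of the deeper column (depth z_c below the surface of column A) and equate Σ ρ_i t_i down to z_c; mantle fills any gap and the z_c terms cancel.
Column A: 18900×2740 + 15900×2940 + (z_c − 34800)×3360
Column B: 2010×0 + x×1020 + 4750×2180 + 4440×2920 + (z_c − 2010 − 9190 − x)×3360
The z_c×3360 term appears on both sides and cancels. Collect the known terms of each column as K = Σ(ρt)_known − 3360 × (depth of known layers): K_A = 98532000 − 3360×34800 = −18396000; K_B = 23319800 − 3360×(2010 + 9190) = −14312200.
Balance: K_A = K_B − x×(3360 − 1020), so x = (K_B − K_A)/(3360 − 1020) = 4083800/2340 = 1750 m.

1750 m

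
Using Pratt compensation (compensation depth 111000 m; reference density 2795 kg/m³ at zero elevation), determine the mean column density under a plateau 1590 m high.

Pratt balance: ρ_ref D = ρ (D + h).
ρ = ρ_ref D/(D + h) = 2795 × 111000 m/(111000 m + 1590 m) = 2760 kg/m³.

2760 kg/m³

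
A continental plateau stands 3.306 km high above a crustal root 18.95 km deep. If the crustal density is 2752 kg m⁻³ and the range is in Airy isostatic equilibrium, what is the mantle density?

Airy balance: ρ_c h = (ρ_m − ρ_c) r → ρ_m = ρ_c (1 + h/r).
ρ_m = 2752 × (1 + 3.306 km/18.95 km) = 3230 kg m⁻³.

3230 kg m⁻³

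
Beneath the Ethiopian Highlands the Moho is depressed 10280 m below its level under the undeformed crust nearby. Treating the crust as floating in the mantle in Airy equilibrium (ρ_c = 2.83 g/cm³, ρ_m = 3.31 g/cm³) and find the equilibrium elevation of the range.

1740 m

Isostatic balance requires: ρ_c h = (ρ_m − ρ_c) r.
h = r (ρ_m − ρ_c) / ρ_c = 10280 m × (3.31 − 2.83) / 2.83 = 1740 m.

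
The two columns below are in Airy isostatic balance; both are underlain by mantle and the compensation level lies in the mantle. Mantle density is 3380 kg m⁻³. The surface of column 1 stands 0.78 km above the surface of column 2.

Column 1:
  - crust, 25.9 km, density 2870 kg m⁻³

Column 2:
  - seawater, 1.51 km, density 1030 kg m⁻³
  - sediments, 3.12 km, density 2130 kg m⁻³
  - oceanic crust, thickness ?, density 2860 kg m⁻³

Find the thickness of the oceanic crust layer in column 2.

Take the compensation level at the base of the deeper column (depth z_c below the surface of column 1) and equate Σ ρ_i t_i down to z_c; mantle fills any gap and the z_c terms cancel.
Column 1: 25.9×2870 + (z_c − 25.9)×3380
Column 2: 0.78×0 + 1.51×1030 + 3.12×2130 + x×2860 + (z_c − 0.78 − 4.63 − x)×3380
The z_c×3380 term appears on both sides and cancels. Collect the known terms of each column as K = Σ(ρt)_known − 3380 × (depth of known layers): K_1 = 74333 − 3380×25.9 = −13209; K_2 = 8200.9 − 3380×(0.78 + 4.63) = −10084.9.
Balance: K_1 = K_2 − x×(3380 − 2860), so x = (K_2 − K_1)/(3380 − 2860) = 3124.1/520 = 6.01 km.

6.01 km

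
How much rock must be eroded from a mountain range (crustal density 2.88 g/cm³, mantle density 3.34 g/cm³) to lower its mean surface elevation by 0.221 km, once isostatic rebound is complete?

Net drop Δ = e − u = e − e ρ_c/ρ_m = e (ρ_m − ρ_c)/ρ_m.
e = Δ ρ_m/(ρ_m − ρ_c) = 0.221 km × 3.34/0.46 = 1.6 km.

1.6 km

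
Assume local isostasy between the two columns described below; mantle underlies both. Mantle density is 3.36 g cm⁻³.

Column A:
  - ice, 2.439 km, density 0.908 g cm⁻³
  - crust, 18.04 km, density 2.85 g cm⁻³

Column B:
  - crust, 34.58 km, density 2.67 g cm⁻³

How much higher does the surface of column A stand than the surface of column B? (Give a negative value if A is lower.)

−2.58 km

For any compensation level in the mantle, the mantle terms cancel and isostasy reduces to e = (Σt_A − Σt_B) − (Σ(ρt)_A − Σ(ρt)_B) / ρ_m.
Σt_A = 20.479 km; Σt_B = 34.58 km; Σ(ρt)_A = 53.628612; Σ(ρt)_B = 92.3286 (in km·g cm⁻³).
e = (20.479 − 34.58) − (53.628612 − 92.3286) / 3.36 = −2.58 km.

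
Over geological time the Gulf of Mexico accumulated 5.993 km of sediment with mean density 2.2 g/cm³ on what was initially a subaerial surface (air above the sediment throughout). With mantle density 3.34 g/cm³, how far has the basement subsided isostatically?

Subaerial load: s = t ρ_sed / ρ_m = 5.993 km × 2.2/3.34 = 3.95 km.

3.95 km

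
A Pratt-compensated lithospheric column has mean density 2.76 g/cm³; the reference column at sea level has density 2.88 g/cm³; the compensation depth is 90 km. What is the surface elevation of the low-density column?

3.91 km

ρ_ref D = ρ (D + h) → h = D (ρ_ref − ρ)/ρ.
h = 90 km × (2.88 − 2.76)/2.76 = 3.91 km.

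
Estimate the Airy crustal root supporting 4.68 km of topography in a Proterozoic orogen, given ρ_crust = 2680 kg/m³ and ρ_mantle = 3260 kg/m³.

21.6 km

For local isostatic compensation: the weight of the topography is balanced by the buoyancy of the root, ρ_c h = (ρ_m − ρ_c) r.
r = h · ρ_c / (ρ_m − ρ_c) = 4.68 km × 2680 / (3260 − 2680) = 21.6 km.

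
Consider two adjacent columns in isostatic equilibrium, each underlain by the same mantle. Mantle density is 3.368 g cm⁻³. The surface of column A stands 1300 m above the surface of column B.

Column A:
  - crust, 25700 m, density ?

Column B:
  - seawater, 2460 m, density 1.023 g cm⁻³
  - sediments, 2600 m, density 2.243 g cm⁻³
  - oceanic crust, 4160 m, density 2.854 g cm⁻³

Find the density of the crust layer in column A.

Take the compensation level at the base of the deeper column (depth z_c below the surface of column A) and equate Σ ρ_i t_i down to z_c; mantle fills any gap and the z_c terms cancel.
Column A: 25700×ρ + (z_c − 25700)×3.368
Column B: 1300×0 + 2460×1.023 + 2600×2.243 + 4160×2.854 + (z_c − 1300 − 9220)×3.368
The z_c×3.368 term appears on both sides and cancels. Collect the known terms of each column as K = Σ(ρt)_known − 3.368 × (depth of known layers): K_A = 0 − 3.368×25700 = −86557.6; K_B = 20221.02 − 3.368×(1300 + 9220) = −15210.34.
Balance: K_A + 25700×ρ = K_B, so ρ = (K_B − K_A)/25700 = 71347.3/25700 = 2.78 g cm⁻³.

2.78 g cm⁻³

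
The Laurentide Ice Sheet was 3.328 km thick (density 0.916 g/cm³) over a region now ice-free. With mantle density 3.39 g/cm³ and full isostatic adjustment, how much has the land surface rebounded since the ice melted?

Removing the load lets mantle flow back in; uplift u satisfies ρ_ice t = ρ_m u.
u = t ρ_ice/ρ_m = 3.328 km × 0.916/3.39 = 0.899 km.

0.899 km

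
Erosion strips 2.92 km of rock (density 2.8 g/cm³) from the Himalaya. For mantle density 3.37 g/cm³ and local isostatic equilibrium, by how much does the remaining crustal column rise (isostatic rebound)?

Unloading: uplift u = e ρ_c/ρ_m = 2.92 km × 2.8/3.37 = 2.43 km.

2.43 km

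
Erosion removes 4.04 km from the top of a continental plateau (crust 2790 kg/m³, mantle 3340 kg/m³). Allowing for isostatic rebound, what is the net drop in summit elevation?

Rebound u = e ρ_c/ρ_m = 4.04 km × 2790/3340 = 3.375 km.
Net surface drop = e − u = 4.04 km − 3.375 km = e (ρ_m − ρ_c)/ρ_m = 0.665 km.

0.665 km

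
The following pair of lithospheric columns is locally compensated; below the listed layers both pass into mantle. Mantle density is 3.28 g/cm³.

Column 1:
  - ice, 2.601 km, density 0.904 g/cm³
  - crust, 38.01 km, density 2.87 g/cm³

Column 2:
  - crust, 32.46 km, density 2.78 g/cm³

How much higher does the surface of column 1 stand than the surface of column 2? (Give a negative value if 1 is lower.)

1.69 km

For any compensation level in the mantle, the mantle terms cancel and isostasy reduces to e = (Σt_1 − Σt_2) − (Σ(ρt)_1 − Σ(ρt)_2) / ρ_m.
Σt_1 = 40.611 km; Σt_2 = 32.46 km; Σ(ρt)_1 = 111.440004; Σ(ρt)_2 = 90.2388 (in km·g/cm³).
e = (40.611 − 32.46) − (111.440004 − 90.2388) / 3.28 = 1.69 km.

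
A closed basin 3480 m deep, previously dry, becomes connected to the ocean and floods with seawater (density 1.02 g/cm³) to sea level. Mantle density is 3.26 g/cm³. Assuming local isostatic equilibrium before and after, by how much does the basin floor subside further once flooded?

1580 m

After flooding the water column is d + s deep. Its weight must equal the weight of mantle displaced by the extra subsidence s: (d + s) ρ_w = s ρ_m.
s = d ρ_w / (ρ_m − ρ_w) = 3480 m × 1.02/(3.26 − 1.02) = 1580 m.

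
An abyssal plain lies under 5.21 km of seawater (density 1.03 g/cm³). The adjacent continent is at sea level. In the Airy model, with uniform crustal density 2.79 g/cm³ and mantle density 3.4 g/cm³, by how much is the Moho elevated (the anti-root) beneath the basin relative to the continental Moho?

15 km

Balancing pressure at the compensation depth: replacing crust with seawater at the top is compensated by replacing crust with mantle at the base: d (ρ_c − ρ_w) = a (ρ_m − ρ_c).
a = d (ρ_c − ρ_w)/(ρ_m − ρ_c) = 5.21 km × 1.76/0.61 = 15 km.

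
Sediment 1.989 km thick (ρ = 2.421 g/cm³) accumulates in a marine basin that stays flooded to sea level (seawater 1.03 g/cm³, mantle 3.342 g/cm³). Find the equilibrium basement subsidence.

Submarine loading: the sediment displaces seawater, and the subsidence is in turn flooded, so s (ρ_m − ρ_w) = t (ρ_sed − ρ_w).
s = 1.989 km × (2.421 − 1.03) / (3.342 − 1.03) = 1.2 km.

1.2 km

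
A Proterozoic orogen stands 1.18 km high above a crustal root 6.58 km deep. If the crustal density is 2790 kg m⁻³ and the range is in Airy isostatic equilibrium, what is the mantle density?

Airy balance: ρ_c h = (ρ_m − ρ_c) r → ρ_m = ρ_c (1 + h/r).
ρ_m = 2790 × (1 + 1.18 km/6.58 km) = 3290 kg m⁻³.

3290 kg m⁻³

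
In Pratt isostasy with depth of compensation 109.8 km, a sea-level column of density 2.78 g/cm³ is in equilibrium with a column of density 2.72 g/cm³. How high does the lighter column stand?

ρ_ref D = ρ (D + h) → h = D (ρ_ref − ρ)/ρ.
h = 109.8 km × (2.78 − 2.72)/2.72 = 2.42 km.

2.42 km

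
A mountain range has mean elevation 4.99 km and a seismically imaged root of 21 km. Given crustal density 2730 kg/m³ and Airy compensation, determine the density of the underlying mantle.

Airy balance: ρ_c h = (ρ_m − ρ_c) r → ρ_m = ρ_c (1 + h/r).
ρ_m = 2730 × (1 + 4.99 km/21 km) = 3380 kg/m³.

3380 kg/m³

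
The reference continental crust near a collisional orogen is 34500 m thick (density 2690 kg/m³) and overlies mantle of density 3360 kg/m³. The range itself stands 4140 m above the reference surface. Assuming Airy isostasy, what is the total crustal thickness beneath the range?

55300 m

Root depth r = h ρ_c / (ρ_m − ρ_c) = 4140 m × 2690 / 670 = 16620 m.
Total thickness = T + h + r = 34500 m + 4140 m + 16620 m = 55300 m.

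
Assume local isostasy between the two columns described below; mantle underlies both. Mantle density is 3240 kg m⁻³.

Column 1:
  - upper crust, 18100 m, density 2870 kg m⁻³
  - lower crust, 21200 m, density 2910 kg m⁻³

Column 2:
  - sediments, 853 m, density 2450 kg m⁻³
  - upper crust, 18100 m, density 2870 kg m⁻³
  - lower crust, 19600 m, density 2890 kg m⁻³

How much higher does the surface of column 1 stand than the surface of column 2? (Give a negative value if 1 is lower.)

For any compensation level in the mantle, the mantle terms cancel and isostasy reduces to e = (Σt_1 − Σt_2) − (Σ(ρt)_1 − Σ(ρt)_2) / ρ_m.
Σt_1 = 39300 m; Σt_2 = 38553 m; Σ(ρt)_1 = 113639000; Σ(ρt)_2 = 110680850 (in m·kg m⁻³).
e = (39300 − 38553) − (113639000 − 110680850) / 3240 = −166 m.

−166 m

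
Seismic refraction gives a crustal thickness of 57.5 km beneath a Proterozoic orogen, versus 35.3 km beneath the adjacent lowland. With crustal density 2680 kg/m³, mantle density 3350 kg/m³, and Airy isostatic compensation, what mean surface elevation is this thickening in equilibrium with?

4.44 km

Excess crust Δ = 57.5 km − 35.3 km = 22.2 km, split between elevation h and root r with h + r = Δ.
Airy balance ρ_c h = (ρ_m − ρ_c) r gives r = h ρ_c/(ρ_m − ρ_c), so h (1 + ρ_c/(ρ_m − ρ_c)) = Δ, i.e. h = Δ (ρ_m − ρ_c)/ρ_m.
h = 22.2 km × 670/3350 = 4.44 km.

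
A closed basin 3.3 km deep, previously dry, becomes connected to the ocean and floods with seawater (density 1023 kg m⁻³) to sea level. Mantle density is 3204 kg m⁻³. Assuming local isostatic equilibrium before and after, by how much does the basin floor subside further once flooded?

After flooding the water column is d + s deep. Its weight must equal the weight of mantle displaced by the extra subsidence s: (d + s) ρ_w = s ρ_m.
s = d ρ_w / (ρ_m − ρ_w) = 3.3 km × 1023/(3204 − 1023) = 1.55 km.

1.55 km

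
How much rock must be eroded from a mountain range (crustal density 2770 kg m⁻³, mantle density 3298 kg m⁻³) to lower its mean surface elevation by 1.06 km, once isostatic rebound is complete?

Net drop Δ = e − u = e − e ρ_c/ρ_m = e (ρ_m − ρ_c)/ρ_m.
e = Δ ρ_m/(ρ_m − ρ_c) = 1.06 km × 3298/528 = 6.62 km.

6.62 km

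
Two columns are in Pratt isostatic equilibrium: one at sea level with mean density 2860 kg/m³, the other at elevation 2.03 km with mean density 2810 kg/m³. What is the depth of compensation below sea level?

114 km

ρ_ref D = ρ (D + h) → D (ρ_ref − ρ) = ρ h.
D = ρ h/(ρ_ref − ρ) = 2810 × 2.03 km/(2860 − 2810) = 114 km.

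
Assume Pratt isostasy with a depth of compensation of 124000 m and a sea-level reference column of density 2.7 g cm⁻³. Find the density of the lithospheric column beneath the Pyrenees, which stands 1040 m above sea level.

2.68 g cm⁻³

Pratt balance: ρ_ref D = ρ (D + h).
ρ = ρ_ref D/(D + h) = 2.7 × 124000 m/(124000 m + 1040 m) = 2.68 g cm⁻³.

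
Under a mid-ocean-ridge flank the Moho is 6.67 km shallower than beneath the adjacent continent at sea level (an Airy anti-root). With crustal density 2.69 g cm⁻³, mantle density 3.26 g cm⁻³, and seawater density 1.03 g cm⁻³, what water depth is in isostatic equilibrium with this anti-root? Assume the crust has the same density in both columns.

2.29 km

Replacing a thickness d of crust by seawater at the top must be balanced by replacing crust with mantle at the base: d (ρ_c − ρ_w) = a (ρ_m − ρ_c).
d = a (ρ_m − ρ_c)/(ρ_c − ρ_w) = 6.67 km × 0.57/1.66 = 2.29 km.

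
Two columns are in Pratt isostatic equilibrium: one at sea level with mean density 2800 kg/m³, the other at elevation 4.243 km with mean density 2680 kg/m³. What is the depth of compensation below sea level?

94.8 km

ρ_ref D = ρ (D + h) → D (ρ_ref − ρ) = ρ h.
D = ρ h/(ρ_ref − ρ) = 2680 × 4.243 km/(2800 − 2680) = 94.8 km.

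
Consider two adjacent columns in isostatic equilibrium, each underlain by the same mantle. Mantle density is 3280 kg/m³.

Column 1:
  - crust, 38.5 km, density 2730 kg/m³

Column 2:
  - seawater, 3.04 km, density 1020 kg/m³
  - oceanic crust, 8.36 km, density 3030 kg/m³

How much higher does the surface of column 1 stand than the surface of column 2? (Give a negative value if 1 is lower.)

For any compensation level in the mantle, the mantle terms cancel and isostasy reduces to e = (Σt_1 − Σt_2) − (Σ(ρt)_1 − Σ(ρt)_2) / ρ_m.
Σt_1 = 38.5 km; Σt_2 = 11.4 km; Σ(ρt)_1 = 105105; Σ(ρt)_2 = 28431.6 (in km·kg/m³).
e = (38.5 − 11.4) − (105105 − 28431.6) / 3280 = 3.72 km.

3.72 km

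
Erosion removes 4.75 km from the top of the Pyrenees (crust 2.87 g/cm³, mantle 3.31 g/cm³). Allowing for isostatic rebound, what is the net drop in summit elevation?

0.631 km

Rebound u = e ρ_c/ρ_m = 4.75 km × 2.87/3.31 = 4.119 km.
Net surface drop = e − u = 4.75 km − 4.119 km = e (ρ_m − ρ_c)/ρ_m = 0.631 km.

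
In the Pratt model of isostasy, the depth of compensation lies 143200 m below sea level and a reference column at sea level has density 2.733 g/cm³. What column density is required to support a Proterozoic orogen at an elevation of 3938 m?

Pratt balance: ρ_ref D = ρ (D + h).
ρ = ρ_ref D/(D + h) = 2.733 × 143200 m/(143200 m + 3938 m) = 2.66 g/cm³.

2.66 g/cm³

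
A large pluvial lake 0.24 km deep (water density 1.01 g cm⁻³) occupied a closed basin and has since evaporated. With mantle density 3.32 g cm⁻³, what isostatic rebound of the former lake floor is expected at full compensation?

u = d ρ_w/ρ_m = 0.24 km × 1.01/3.32 = 0.073 km.

0.073 km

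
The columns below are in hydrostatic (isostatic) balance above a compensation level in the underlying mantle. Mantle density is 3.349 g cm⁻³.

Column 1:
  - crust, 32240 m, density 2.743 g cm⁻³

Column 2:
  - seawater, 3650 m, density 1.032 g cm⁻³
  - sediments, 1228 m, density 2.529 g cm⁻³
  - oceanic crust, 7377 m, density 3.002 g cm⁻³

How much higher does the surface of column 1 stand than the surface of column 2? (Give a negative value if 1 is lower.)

For any compensation level in the mantle, the mantle terms cancel and isostasy reduces to e = (Σt_1 − Σt_2) − (Σ(ρt)_1 − Σ(ρt)_2) / ρ_m.
Σt_1 = 32240 m; Σt_2 = 12255 m; Σ(ρt)_1 = 88434.32; Σ(ρt)_2 = 29018.166 (in m·g cm⁻³).
e = (32240 − 12255) − (88434.32 − 29018.166) / 3.349 = 2240 m.

2240 m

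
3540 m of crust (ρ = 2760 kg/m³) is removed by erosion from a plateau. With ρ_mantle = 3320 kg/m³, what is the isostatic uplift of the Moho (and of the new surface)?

2940 m

Unloading: uplift u = e ρ_c/ρ_m = 3540 m × 2760/3320 = 2940 m.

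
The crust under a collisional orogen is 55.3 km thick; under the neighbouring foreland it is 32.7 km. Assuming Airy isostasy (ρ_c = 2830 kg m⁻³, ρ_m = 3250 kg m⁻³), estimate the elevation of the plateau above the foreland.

2.92 km

Excess crust Δ = 55.3 km − 32.7 km = 22.6 km, split between elevation h and root r with h + r = Δ.
Airy balance ρ_c h = (ρ_m − ρ_c) r gives r = h ρ_c/(ρ_m − ρ_c), so h (1 + ρ_c/(ρ_m − ρ_c)) = Δ, i.e. h = Δ (ρ_m − ρ_c)/ρ_m.
h = 22.6 km × 420/3250 = 2.92 km.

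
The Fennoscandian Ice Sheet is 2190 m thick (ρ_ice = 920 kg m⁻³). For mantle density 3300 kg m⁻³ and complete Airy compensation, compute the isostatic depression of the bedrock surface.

611 m

Balancing pressure at the compensation depth: the ice load ρ_ice t is balanced by mantle displaced below, ρ_m s.
s = t ρ_ice / ρ_m = 2190 m × 920/3300 = 611 m.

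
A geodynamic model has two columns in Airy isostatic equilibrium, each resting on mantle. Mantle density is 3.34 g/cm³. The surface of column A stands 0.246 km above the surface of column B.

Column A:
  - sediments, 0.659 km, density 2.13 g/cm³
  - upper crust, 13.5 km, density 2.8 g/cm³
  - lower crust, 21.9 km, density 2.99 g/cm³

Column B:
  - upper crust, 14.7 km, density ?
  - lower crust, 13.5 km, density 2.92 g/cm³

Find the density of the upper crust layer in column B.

Take the compensation level at the base of the deeper column (depth z_c below the surface of column A) and equate Σ ρ_i t_i down to z_c; mantle fills any gap and the z_c terms cancel.
Column A: 0.659×2.13 + 13.5×2.8 + 21.9×2.99 + (z_c − 36.059)×3.34
Column B: 0.246×0 + 14.7×ρ + 13.5×2.92 + (z_c − 0.246 − 28.2)×3.34
The z_c×3.34 term appears on both sides and cancels. Collect the known terms of each column as K = Σ(ρt)_known − 3.34 × (depth of known layers): K_A = 104.68467 − 3.34×36.059 = −15.75239; K_B = 39.42 − 3.34×(0.246 + 28.2) = −55.58964.
Balance: K_A = K_B + 14.7×ρ, so ρ = (K_A − K_B)/14.7 = 39.8372/14.7 = 2.71 g/cm³.

2.71 g/cm³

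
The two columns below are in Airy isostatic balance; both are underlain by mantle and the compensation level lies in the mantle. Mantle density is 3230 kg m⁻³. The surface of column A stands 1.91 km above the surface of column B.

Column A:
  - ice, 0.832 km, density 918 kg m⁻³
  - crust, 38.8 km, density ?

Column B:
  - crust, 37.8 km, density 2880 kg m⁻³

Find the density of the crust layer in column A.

Take the compensation level at the base of the deeper column (depth z_c below the surface of column A) and equate Σ ρ_i t_i down to z_c; mantle fills any gap and the z_c terms cancel.
Column A: 0.832×918 + 38.8×ρ + (z_c − 39.632)×3230
Column B: 1.91×0 + 37.8×2880 + (z_c − 1.91 − 37.8)×3230
The z_c×3230 term appears on both sides and cancels. Collect the known terms of each column as K = Σ(ρt)_known − 3230 × (depth of known layers): K_A = 763.776 − 3230×39.632 = −127247.584; K_B = 108864 − 3230×(1.91 + 37.8) = −19399.3.
Balance: K_A + 38.8×ρ = K_B, so ρ = (K_B − K_A)/38.8 = 107848/38.8 = 2780 kg m⁻³.

2780 kg m⁻³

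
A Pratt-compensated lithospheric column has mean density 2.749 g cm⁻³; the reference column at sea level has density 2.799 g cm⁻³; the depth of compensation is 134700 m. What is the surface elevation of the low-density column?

ρ_ref D = ρ (D + h) → h = D (ρ_ref − ρ)/ρ.
h = 134700 m × (2.799 − 2.749)/2.749 = 2450 m.

2450 m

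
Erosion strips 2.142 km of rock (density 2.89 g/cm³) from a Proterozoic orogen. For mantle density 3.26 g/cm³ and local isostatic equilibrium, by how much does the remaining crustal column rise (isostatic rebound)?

Unloading: uplift u = e ρ_c/ρ_m = 2.142 km × 2.89/3.26 = 1.9 km.

1.9 km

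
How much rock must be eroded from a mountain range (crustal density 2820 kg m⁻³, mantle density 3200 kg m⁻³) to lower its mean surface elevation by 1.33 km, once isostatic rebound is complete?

11.2 km

Net drop Δ = e − u = e − e ρ_c/ρ_m = e (ρ_m − ρ_c)/ρ_m.
e = Δ ρ_m/(ρ_m − ρ_c) = 1.33 km × 3200/380 = 11.2 km.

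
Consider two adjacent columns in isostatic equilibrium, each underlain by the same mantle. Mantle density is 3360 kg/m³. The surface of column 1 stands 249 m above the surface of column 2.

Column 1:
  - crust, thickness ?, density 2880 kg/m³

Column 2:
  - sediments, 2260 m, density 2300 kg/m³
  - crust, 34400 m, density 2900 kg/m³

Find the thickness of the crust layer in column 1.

Take the compensation level at the base of the deeper column (depth z_c below the surface of column 1) and equate Σ ρ_i t_i down to z_c; mantle fills any gap and the z_c terms cancel.
Column 1: x×2880 + (z_c − 0 − x)×3360
Column 2: 249×0 + 2260×2300 + 34400×2900 + (z_c − 249 − 36660)×3360
The z_c×3360 term appears on both sides and cancels. Collect the known terms of each column as K = Σ(ρt)_known − 3360 × (depth of known layers): K_1 = 0 − 3360×0 = 0; K_2 = 104958000 − 3360×(249 + 36660) = −19056240.
Balance: K_1 − x×(3360 − 2880) = K_2, so x = (K_1 − K_2)/(3360 − 2880) = 19056200/480 = 39700 m.

39700 m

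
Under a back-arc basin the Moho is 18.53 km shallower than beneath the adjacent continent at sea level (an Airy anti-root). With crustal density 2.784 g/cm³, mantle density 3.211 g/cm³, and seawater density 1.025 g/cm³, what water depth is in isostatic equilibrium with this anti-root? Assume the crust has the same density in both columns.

Replacing a thickness d of crust by seawater at the top must be balanced by replacing crust with mantle at the base: d (ρ_c − ρ_w) = a (ρ_m − ρ_c).
d = a (ρ_m − ρ_c)/(ρ_c − ρ_w) = 18.53 km × 0.427/1.759 = 4.5 km.

4.5 km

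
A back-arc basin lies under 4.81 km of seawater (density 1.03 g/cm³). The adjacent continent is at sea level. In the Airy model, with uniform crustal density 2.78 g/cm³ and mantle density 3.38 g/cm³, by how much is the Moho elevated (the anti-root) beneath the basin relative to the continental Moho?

14 km

By Archimedes' principle applied to the lithosphere: replacing crust with seawater at the top is compensated by replacing crust with mantle at the base: d (ρ_c − ρ_w) = a (ρ_m − ρ_c).
a = d (ρ_c − ρ_w)/(ρ_m − ρ_c) = 4.81 km × 1.75/0.6 = 14 km.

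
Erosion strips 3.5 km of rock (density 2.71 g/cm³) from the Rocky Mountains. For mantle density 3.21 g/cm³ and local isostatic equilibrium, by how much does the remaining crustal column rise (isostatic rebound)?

2.95 km

Unloading: uplift u = e ρ_c/ρ_m = 3.5 km × 2.71/3.21 = 2.95 km.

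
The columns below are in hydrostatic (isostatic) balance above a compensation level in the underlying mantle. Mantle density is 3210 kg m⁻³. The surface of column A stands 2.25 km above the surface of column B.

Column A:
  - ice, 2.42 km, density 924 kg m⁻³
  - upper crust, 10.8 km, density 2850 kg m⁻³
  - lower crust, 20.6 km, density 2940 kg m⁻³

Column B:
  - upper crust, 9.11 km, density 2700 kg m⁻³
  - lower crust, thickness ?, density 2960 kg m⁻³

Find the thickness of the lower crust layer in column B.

12.5 km

Take the compensation level at the base of the deeper column (depth z_c below the surface of column A) and equate Σ ρ_i t_i down to z_c; mantle fills any gap and the z_c terms cancel.
Column A: 2.42×924 + 10.8×2850 + 20.6×2940 + (z_c − 33.82)×3210
Column B: 2.25×0 + 9.11×2700 + x×2960 + (z_c − 2.25 − 9.11 − x)×3210
The z_c×3210 term appears on both sides and cancels. Collect the known terms of each column as K = Σ(ρt)_known − 3210 × (depth of known layers): K_A = 93580.08 − 3210×33.82 = −14982.12; K_B = 24597 − 3210×(2.25 + 9.11) = −11868.6.
Balance: K_A = K_B − x×(3210 − 2960), so x = (K_B − K_A)/(3210 − 2960) = 3113.52/250 = 12.5 km.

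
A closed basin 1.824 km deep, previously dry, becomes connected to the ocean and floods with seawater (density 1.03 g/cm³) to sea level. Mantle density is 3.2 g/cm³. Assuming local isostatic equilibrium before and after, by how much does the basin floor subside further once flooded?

After flooding the water column is d + s deep. Its weight must equal the weight of mantle displaced by the extra subsidence s: (d + s) ρ_w = s ρ_m.
s = d ρ_w / (ρ_m − ρ_w) = 1.824 km × 1.03/(3.2 − 1.03) = 0.866 km.

0.866 km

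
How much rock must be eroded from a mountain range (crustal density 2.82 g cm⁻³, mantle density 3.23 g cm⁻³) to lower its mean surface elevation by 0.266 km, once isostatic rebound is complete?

2.1 km

Net drop Δ = e − u = e − e ρ_c/ρ_m = e (ρ_m − ρ_c)/ρ_m.
e = Δ ρ_m/(ρ_m − ρ_c) = 0.266 km × 3.23/0.41 = 2.1 km.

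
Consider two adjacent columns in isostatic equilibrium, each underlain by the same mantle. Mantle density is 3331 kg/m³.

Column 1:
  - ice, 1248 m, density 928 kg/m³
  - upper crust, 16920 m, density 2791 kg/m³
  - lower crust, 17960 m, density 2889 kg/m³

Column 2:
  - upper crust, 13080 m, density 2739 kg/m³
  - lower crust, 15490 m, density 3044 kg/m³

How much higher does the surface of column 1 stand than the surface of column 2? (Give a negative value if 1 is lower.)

2370 m

For any compensation level in the mantle, the mantle terms cancel and isostasy reduces to e = (Σt_1 − Σt_2) − (Σ(ρt)_1 − Σ(ρt)_2) / ρ_m.
Σt_1 = 36128 m; Σt_2 = 28570 m; Σ(ρt)_1 = 100268304; Σ(ρt)_2 = 82977680 (in m·kg/m³).
e = (36128 − 28570) − (100268304 − 82977680) / 3331 = 2370 m.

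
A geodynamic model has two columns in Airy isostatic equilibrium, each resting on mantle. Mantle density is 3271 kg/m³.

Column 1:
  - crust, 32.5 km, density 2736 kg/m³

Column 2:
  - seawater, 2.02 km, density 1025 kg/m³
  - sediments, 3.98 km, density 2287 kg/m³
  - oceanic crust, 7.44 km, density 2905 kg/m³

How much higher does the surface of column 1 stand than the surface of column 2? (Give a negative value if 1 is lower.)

For any compensation level in the mantle, the mantle terms cancel and isostasy reduces to e = (Σt_1 − Σt_2) − (Σ(ρt)_1 − Σ(ρt)_2) / ρ_m.
Σt_1 = 32.5 km; Σt_2 = 13.44 km; Σ(ρt)_1 = 88920; Σ(ρt)_2 = 32785.96 (in km·kg/m³).
e = (32.5 − 13.44) − (88920 − 32785.96) / 3271 = 1.9 km.

1.9 km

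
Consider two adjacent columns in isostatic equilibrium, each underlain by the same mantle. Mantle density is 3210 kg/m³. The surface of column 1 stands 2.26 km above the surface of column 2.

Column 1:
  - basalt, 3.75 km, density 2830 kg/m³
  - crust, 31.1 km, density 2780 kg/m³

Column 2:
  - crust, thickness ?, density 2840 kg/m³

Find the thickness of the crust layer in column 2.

20.4 km

Take the compensation level at the base of the deeper column (depth z_c below the surface of column 1) and equate Σ ρ_i t_i down to z_c; mantle fills any gap and the z_c terms cancel.
Column 1: 3.75×2830 + 31.1×2780 + (z_c − 34.85)×3210
Column 2: 2.26×0 + x×2840 + (z_c − 2.26 − 0 − x)×3210
The z_c×3210 term appears on both sides and cancels. Collect the known terms of each column as K = Σ(ρt)_known − 3210 × (depth of known layers): K_1 = 97070.5 − 3210×34.85 = −14798; K_2 = 0 − 3210×(2.26 + 0) = −7254.6.
Balance: K_1 = K_2 − x×(3210 − 2840), so x = (K_2 − K_1)/(3210 − 2840) = 7543.4/370 = 20.4 km.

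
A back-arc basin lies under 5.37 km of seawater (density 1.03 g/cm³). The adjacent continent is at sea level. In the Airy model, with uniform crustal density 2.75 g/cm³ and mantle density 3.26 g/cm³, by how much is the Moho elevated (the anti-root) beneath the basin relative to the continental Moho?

18.1 km

Isostatic balance requires: replacing crust with seawater at the top is compensated by replacing crust with mantle at the base: d (ρ_c − ρ_w) = a (ρ_m − ρ_c).
a = d (ρ_c − ρ_w)/(ρ_m − ρ_c) = 5.37 km × 1.72/0.51 = 18.1 km.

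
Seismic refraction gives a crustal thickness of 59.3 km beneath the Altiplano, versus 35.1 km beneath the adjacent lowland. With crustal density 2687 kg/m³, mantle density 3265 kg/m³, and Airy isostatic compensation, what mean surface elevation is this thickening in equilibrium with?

Excess crust Δ = 59.3 km − 35.1 km = 24.2 km, split between elevation h and root r with h + r = Δ.
Airy balance ρ_c h = (ρ_m − ρ_c) r gives r = h ρ_c/(ρ_m − ρ_c), so h (1 + ρ_c/(ρ_m − ρ_c)) = Δ, i.e. h = Δ (ρ_m − ρ_c)/ρ_m.
h = 24.2 km × 578/3265 = 4.28 km.

4.28 km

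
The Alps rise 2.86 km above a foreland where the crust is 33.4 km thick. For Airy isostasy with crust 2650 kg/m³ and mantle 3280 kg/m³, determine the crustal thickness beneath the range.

Root depth r = h ρ_c / (ρ_m − ρ_c) = 2.86 km × 2650 / 630 = 12.03 km.
Total thickness = T + h + r = 33.4 km + 2.86 km + 12.03 km = 48.3 km.

48.3 km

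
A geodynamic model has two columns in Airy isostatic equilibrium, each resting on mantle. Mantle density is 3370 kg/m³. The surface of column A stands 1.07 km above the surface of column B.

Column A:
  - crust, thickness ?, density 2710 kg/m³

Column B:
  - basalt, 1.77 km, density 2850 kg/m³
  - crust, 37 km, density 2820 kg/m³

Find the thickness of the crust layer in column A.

37.7 km

Take the compensation level at the base of the deeper column (depth z_c below the surface of column A) and equate Σ ρ_i t_i down to z_c; mantle fills any gap and the z_c terms cancel.
Column A: x×2710 + (z_c − 0 − x)×3370
Column B: 1.07×0 + 1.77×2850 + 37×2820 + (z_c − 1.07 − 38.77)×3370
The z_c×3370 term appears on both sides and cancels. Collect the known terms of each column as K = Σ(ρt)_known − 3370 × (depth of known layers): K_A = 0 − 3370×0 = 0; K_B = 109384.5 − 3370×(1.07 + 38.77) = −24876.3.
Balance: K_A − x×(3370 − 2710) = K_B, so x = (K_A − K_B)/(3370 − 2710) = 24876.3/660 = 37.7 km.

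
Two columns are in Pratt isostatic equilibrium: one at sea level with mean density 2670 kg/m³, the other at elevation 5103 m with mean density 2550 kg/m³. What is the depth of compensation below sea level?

108000 m

ρ_ref D = ρ (D + h) → D (ρ_ref − ρ) = ρ h.
D = ρ h/(ρ_ref − ρ) = 2550 × 5103 m/(2670 − 2550) = 108000 m.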